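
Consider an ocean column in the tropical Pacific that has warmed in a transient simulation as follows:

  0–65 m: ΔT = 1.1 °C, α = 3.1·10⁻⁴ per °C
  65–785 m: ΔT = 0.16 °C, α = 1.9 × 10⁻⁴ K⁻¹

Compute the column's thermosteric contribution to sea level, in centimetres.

4.4 cm

3.1×10⁻⁴ × 1.1 × 65 = 0.022165 m
Layer 2: 0.16 × 1.9×10⁻⁴ × 720 = 0.021888 m
Δh = 0.022165 + 0.021888 = 0.044053 m ≈ 4.4 cm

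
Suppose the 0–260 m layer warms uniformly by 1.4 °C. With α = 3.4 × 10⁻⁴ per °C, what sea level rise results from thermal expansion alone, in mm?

Δh = 124 mm

Δh = αΔT·H = 3.4×10⁻⁴ × 1.4 × 260 = 0.12376 m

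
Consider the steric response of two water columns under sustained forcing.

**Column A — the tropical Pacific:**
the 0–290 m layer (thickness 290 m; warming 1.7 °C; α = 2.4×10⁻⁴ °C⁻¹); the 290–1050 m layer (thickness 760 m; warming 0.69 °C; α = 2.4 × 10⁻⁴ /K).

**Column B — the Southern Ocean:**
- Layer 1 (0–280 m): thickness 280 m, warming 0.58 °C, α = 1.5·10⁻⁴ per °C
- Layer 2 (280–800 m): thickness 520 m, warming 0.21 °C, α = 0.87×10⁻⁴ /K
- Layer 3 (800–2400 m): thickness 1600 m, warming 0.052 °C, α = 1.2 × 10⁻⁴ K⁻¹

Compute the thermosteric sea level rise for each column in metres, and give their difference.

A 290 × 2.4×10⁻⁴ × 1.7 = 0.11832 m
A 0.69 × 2.4×10⁻⁴ × 760 = 0.125856 m
A total: 0.244176 m
B 0–280 m: 280 × 1.5×10⁻⁴ × 0.58 = 0.02436 m
B 280–800 m: 520 × 0.87×10⁻⁴ × 0.21 = 0.0095004 m
B 800–2400 m: 1600 × 1.2×10⁻⁴ × 0.052 = 0.009984 m
B total: 0.0438444 m
Difference: 0.244176 − 0.0438444 = 0.2003316 m

Δh_A ≈ 0.244 m, Δh_B ≈ 0.0438 m; difference ≈ 0.200 m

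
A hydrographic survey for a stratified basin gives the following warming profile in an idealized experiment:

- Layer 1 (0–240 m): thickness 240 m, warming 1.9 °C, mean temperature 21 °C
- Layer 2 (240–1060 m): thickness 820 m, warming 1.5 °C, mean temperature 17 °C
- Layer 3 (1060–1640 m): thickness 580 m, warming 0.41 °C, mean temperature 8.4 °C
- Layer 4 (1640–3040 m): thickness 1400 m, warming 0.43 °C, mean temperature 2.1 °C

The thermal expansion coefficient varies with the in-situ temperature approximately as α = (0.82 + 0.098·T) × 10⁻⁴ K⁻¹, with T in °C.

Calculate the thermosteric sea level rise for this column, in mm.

540 mm of thermosteric rise

Layer 1: α = (0.82 + 0.098×21)×10⁻⁴ = 2.878×10⁻⁴ K⁻¹
Layer 2: α = (0.82 + 0.098×17)×10⁻⁴ = 2.486×10⁻⁴ K⁻¹
Layer 3: α = (0.82 + 0.098×8.4)×10⁻⁴ = 1.6432×10⁻⁴ K⁻¹
Layer 4: α = (0.82 + 0.098×2.1)×10⁻⁴ = 1.0258×10⁻⁴ K⁻¹
1.9 × 240 × 2.878×10⁻⁴ = 0.1312368 m
2.486×10⁻⁴ × 1.5 × 820 = 0.305778 m
Layer 3: 0.41 × 580 × 1.6432×10⁻⁴ = 0.039075296 m
1640–3040 m: 1.0258×10⁻⁴ × 1400 × 0.43 = 0.06175316 m
Δh = 0.1312368 + 0.305778 + 0.039075296 + 0.06175316 = 0.537843256 m ≈ 540 mm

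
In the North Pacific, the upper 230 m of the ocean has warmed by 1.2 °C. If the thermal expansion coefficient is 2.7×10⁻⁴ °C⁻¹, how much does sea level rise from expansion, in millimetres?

Δh = αΔT·H = 2.7×10⁻⁴ × 1.2 × 230 = 0.07452 m

Δh = 75 mm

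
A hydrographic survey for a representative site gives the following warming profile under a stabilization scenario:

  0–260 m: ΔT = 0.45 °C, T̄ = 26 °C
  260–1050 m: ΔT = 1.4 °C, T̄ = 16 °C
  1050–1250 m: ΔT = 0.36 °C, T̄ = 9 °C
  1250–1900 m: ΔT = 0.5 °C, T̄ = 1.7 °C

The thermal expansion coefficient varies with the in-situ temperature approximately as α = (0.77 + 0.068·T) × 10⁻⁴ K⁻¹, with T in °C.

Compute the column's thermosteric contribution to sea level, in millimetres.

Layer 1: α = (0.77 + 0.068×26)×10⁻⁴ = 2.538×10⁻⁴ K⁻¹
Layer 2: α = (0.77 + 0.068×16)×10⁻⁴ = 1.858×10⁻⁴ K⁻¹
Layer 3: α = (0.77 + 0.068×9)×10⁻⁴ = 1.382×10⁻⁴ K⁻¹
Layer 4: α = (0.77 + 0.068×1.7)×10⁻⁴ = 0.8856×10⁻⁴ K⁻¹
0–260 m: 0.45 × 2.538×10⁻⁴ × 260 = 0.0296946 m
260–1050 m: 1.4 × 1.858×10⁻⁴ × 790 = 0.2054948 m
Layer 3: 200 × 0.36 × 1.382×10⁻⁴ = 0.0099504 m
Layer 4: 650 × 0.8856×10⁻⁴ × 0.5 = 0.028782 m
Δh = 0.0296946 + 0.2054948 + 0.0099504 + 0.028782 = 0.2739218 m

about 274 mm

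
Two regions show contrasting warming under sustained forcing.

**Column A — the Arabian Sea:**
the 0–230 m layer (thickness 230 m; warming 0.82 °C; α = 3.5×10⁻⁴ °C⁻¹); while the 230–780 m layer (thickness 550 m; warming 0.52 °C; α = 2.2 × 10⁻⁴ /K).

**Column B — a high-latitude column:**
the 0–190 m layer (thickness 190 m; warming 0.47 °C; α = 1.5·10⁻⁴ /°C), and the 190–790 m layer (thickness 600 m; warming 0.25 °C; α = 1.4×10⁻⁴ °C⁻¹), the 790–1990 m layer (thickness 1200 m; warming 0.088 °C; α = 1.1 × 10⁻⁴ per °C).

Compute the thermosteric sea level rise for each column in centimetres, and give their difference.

A: 13 cm; B: 4.6 cm; difference 8.3 cm

A Layer 1: 3.5×10⁻⁴ × 230 × 0.82 = 0.06601 m
A Layer 2: 0.52 × 550 × 2.2×10⁻⁴ = 0.06292 m
A total: 0.12893 m
B Layer 1: 1.5×10⁻⁴ × 0.47 × 190 = 0.013395 m
B 1.4×10⁻⁴ × 0.25 × 600 = 0.02100 m
B 790–1990 m: 1.1×10⁻⁴ × 0.088 × 1200 = 0.011616 m
B total: 0.046011 m
Difference: 0.12893 − 0.046011 = 0.082919 m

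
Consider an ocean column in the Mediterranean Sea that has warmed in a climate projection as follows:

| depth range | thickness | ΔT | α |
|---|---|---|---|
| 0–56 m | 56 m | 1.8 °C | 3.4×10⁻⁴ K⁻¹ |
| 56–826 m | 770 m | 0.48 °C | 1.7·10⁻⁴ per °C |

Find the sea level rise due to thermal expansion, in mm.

about 97 mm

Layer 1: 1.8 × 56 × 3.4×10⁻⁴ = 0.034272 m
Layer 2: 1.7×10⁻⁴ × 0.48 × 770 = 0.062832 m
Δh = 0.034272 + 0.062832 = 0.097104 m ≈ 97 mm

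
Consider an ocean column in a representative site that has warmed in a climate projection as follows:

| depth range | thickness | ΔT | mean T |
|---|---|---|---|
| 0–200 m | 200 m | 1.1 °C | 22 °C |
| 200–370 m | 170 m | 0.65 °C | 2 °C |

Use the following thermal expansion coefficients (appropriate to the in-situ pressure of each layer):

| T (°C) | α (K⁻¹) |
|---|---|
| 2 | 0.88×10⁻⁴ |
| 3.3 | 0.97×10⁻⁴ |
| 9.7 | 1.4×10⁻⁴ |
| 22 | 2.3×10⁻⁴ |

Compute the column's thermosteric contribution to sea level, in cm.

about 6.0 cm

Layer 1 at 22 °C → α = 2.3×10⁻⁴ K⁻¹
Layer 2 at 2 °C → α = 0.88×10⁻⁴ K⁻¹
Layer 1: 2.3×10⁻⁴ × 1.1 × 200 = 0.05060 m
200–370 m: 170 × 0.65 × 0.88×10⁻⁴ = 0.009724 m
Δh = 0.05060 + 0.009724 = 0.060324 m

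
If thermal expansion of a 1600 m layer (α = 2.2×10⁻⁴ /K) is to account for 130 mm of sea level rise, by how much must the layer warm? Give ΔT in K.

about 0.369 K

ΔT = Δh/(αH) = 0.13 / (2.2×10⁻⁴ × 1600) ≈ 0.3693 K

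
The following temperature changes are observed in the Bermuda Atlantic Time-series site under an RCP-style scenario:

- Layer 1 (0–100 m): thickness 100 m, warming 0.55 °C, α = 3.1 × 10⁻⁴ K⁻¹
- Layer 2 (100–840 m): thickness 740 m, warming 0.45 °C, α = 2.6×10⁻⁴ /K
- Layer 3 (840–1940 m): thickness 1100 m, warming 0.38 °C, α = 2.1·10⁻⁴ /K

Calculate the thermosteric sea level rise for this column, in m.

about 0.19 m

0.55 × 3.1×10⁻⁴ × 100 = 0.01705 m
0.45 × 2.6×10⁻⁴ × 740 = 0.08658 m
840–1940 m: 0.38 × 1100 × 2.1×10⁻⁴ = 0.08778 m
Δh = 0.01705 + 0.08658 + 0.08778 = 0.19141 m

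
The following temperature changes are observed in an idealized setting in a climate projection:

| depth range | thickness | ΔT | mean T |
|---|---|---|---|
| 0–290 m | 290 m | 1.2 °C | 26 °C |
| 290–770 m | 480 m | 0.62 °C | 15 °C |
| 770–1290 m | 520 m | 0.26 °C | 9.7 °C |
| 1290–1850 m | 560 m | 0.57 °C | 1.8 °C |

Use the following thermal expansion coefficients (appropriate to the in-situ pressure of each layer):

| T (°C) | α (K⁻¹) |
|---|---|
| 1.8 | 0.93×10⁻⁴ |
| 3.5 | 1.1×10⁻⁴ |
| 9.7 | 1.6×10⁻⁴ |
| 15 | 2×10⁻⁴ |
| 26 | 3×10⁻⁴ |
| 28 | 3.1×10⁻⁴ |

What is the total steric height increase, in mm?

Layer 1 at 26 °C → α = 3×10⁻⁴ K⁻¹
Layer 2 at 15 °C → α = 2×10⁻⁴ K⁻¹
Layer 3 at 9.7 °C → α = 1.6×10⁻⁴ K⁻¹
Layer 4 at 1.8 °C → α = 0.93×10⁻⁴ K⁻¹
Layer 1: 1.2 × 290 × 3×10⁻⁴ = 0.10440 m
Layer 2: 0.62 × 480 × 2×10⁻⁴ = 0.05952 m
0.26 × 520 × 1.6×10⁻⁴ = 0.021632 m
1290–1850 m: 0.93×10⁻⁴ × 560 × 0.57 = 0.0296856 m
Δh = 0.10440 + 0.05952 + 0.021632 + 0.0296856 = 0.2152376 m

Δh = 220 mm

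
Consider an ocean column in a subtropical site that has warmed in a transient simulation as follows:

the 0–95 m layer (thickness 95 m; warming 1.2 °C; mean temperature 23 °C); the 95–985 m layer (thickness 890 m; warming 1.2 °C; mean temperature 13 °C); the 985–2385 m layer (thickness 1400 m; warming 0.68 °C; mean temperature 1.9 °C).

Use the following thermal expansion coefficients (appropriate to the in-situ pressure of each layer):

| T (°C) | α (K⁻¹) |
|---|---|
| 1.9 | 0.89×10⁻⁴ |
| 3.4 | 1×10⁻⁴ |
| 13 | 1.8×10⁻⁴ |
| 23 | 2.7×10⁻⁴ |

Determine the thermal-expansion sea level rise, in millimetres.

310 mm of thermosteric rise

Layer 1 at 23 °C → α = 2.7×10⁻⁴ K⁻¹
Layer 2 at 13 °C → α = 1.8×10⁻⁴ K⁻¹
Layer 3 at 1.9 °C → α = 0.89×10⁻⁴ K⁻¹
Layer 1: 95 × 2.7×10⁻⁴ × 1.2 = 0.03078 m
Layer 2: 890 × 1.2 × 1.8×10⁻⁴ = 0.19224 m
985–2385 m: 0.89×10⁻⁴ × 0.68 × 1400 = 0.084728 m
Δh = 0.03078 + 0.19224 + 0.084728 = 0.307748 m ≈ 310 mm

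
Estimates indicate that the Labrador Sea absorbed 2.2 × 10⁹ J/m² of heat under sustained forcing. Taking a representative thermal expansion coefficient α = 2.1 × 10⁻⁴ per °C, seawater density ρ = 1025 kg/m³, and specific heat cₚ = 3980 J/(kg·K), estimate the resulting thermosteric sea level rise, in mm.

110 mm of thermosteric rise

Δh = αQ/(ρcₚ) = 2.1×10⁻⁴ × 2.2×10⁹ / (1025 × 3980) ≈ 0.11325 m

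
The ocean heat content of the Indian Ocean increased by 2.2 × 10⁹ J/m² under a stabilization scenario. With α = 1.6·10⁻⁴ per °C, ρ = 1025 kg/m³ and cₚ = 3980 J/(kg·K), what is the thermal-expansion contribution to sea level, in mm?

86.3 mm

Δh = αQ/(ρcₚ) = 1.6×10⁻⁴ × 2.2×10⁹ / (1025 × 3980) ≈ 0.086285 m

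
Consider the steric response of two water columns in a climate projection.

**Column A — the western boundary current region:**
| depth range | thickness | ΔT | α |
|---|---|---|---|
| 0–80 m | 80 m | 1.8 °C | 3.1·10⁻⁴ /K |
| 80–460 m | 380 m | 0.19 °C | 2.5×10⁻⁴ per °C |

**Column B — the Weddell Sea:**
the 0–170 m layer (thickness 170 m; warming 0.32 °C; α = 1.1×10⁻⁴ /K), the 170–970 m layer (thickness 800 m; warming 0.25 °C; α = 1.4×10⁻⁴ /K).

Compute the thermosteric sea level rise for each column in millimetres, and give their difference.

A Layer 1: 1.8 × 3.1×10⁻⁴ × 80 = 0.04464 m
A Layer 2: 0.19 × 2.5×10⁻⁴ × 380 = 0.01805 m
A total: 0.06269 m
B 0.32 × 170 × 1.1×10⁻⁴ = 0.005984 m
B 170–970 m: 800 × 1.4×10⁻⁴ × 0.25 = 0.02800 m
B total: 0.033984 m
Difference: 0.06269 − 0.033984 = 0.028706 m

A: 62.7 mm; B: 34.0 mm; difference 28.7 mm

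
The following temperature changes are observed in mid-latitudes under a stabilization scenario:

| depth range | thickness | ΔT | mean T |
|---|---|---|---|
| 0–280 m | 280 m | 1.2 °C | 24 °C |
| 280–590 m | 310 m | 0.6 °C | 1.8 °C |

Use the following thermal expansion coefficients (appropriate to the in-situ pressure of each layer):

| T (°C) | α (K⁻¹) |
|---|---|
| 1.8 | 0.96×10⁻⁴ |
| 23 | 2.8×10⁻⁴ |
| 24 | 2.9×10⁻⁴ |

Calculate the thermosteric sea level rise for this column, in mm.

Layer 1 at 24 °C → α = 2.9×10⁻⁴ K⁻¹
Layer 2 at 1.8 °C → α = 0.96×10⁻⁴ K⁻¹
280 × 1.2 × 2.9×10⁻⁴ = 0.09744 m
0.96×10⁻⁴ × 0.6 × 310 = 0.017856 m
Δh = 0.09744 + 0.017856 = 0.115296 m

115 mm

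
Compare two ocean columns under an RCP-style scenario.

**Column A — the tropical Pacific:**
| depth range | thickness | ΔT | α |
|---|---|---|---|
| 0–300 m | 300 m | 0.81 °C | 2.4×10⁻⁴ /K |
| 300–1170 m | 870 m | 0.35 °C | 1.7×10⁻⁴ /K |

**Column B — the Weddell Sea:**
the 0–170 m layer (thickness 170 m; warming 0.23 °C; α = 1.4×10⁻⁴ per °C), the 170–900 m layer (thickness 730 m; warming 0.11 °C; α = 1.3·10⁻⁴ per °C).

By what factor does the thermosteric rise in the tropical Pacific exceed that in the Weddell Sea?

A 2.4×10⁻⁴ × 0.81 × 300 = 0.05832 m
A 300–1170 m: 870 × 1.7×10⁻⁴ × 0.35 = 0.051765 m
A total: 0.110085 m
B Layer 1: 0.23 × 170 × 1.4×10⁻⁴ = 0.005474 m
B 730 × 0.11 × 1.3×10⁻⁴ = 0.010439 m
B total: 0.015913 m
Ratio: 0.110085 / 0.015913 ≈ 6.918

6.92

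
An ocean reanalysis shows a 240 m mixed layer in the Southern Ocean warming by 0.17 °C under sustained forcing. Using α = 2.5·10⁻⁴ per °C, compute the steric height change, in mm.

about 10 mm

Δh = αΔT·H = 2.5×10⁻⁴ × 0.17 × 240 = 0.01020 m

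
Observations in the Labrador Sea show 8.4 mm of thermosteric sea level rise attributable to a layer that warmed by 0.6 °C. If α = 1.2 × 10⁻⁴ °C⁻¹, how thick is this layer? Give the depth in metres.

H ≈ 117 m

H = Δh/(αΔT) = 0.0084 / (1.2×10⁻⁴ × 0.6) ≈ 116.7 m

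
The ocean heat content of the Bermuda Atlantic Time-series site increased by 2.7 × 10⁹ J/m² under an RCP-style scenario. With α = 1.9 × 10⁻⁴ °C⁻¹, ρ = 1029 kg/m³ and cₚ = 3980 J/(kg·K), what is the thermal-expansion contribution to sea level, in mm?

Δh = 130 mm

Δh = αQ/(ρcₚ) = 1.9×10⁻⁴ × 2.7×10⁹ / (1029 × 3980) ≈ 0.12526 m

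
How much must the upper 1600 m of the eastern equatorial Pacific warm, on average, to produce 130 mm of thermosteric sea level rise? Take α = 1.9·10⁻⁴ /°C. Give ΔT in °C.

about 0.428 °C

ΔT = Δh/(αH) = 0.13 / (1.9×10⁻⁴ × 1600) ≈ 0.4276 °C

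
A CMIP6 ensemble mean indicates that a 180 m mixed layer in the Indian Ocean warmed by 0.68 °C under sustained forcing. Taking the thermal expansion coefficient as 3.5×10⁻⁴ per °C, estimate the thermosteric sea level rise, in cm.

Δh = αΔT·H = 3.5×10⁻⁴ × 0.68 × 180 = 0.04284 m

Δh ≈ 4.3 cm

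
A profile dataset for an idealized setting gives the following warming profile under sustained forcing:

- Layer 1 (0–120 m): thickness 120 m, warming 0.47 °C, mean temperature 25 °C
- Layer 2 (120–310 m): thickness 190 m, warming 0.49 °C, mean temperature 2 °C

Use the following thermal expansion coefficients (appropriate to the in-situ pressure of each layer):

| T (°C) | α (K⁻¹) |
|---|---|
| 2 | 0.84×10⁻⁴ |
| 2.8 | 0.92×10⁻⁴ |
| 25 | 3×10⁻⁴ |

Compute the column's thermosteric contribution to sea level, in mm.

25 mm of thermosteric rise

Layer 1 at 25 °C → α = 3×10⁻⁴ K⁻¹
Layer 2 at 2 °C → α = 0.84×10⁻⁴ K⁻¹
0–120 m: 3×10⁻⁴ × 0.47 × 120 = 0.01692 m
0.49 × 0.84×10⁻⁴ × 190 = 0.0078204 m
Δh = 0.01692 + 0.0078204 = 0.0247404 m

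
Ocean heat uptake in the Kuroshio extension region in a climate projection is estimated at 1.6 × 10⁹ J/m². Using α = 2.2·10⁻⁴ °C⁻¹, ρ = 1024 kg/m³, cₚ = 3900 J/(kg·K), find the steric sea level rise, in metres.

Δh = αQ/(ρcₚ) = 2.2×10⁻⁴ × 1.6×10⁹ / (1024 × 3900) ≈ 0.088141 m

0.088 m of thermosteric rise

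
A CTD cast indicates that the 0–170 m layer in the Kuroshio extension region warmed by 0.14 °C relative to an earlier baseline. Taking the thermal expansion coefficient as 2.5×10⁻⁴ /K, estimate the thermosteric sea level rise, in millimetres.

Δh = αΔT·H = 2.5×10⁻⁴ × 0.14 × 170 = 0.00595 m

Δh ≈ 5.95 mm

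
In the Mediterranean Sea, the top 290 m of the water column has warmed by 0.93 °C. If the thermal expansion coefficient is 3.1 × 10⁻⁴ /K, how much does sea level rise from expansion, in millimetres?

Δh = 83.6 mm

Δh = αΔT·H = 3.1×10⁻⁴ × 0.93 × 290 = 0.083607 m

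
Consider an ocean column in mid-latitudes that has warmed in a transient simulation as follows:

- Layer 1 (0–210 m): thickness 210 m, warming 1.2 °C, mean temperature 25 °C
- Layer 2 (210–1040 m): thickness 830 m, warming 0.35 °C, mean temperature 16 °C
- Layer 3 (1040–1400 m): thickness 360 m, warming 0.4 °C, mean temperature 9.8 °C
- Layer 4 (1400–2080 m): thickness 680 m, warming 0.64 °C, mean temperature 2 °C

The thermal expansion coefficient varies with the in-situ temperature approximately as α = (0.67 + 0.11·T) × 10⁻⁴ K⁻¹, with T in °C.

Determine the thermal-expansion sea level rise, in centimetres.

Layer 1: α = (0.67 + 0.11×25)×10⁻⁴ = 3.42×10⁻⁴ K⁻¹
Layer 2: α = (0.67 + 0.11×16)×10⁻⁴ = 2.43×10⁻⁴ K⁻¹
Layer 3: α = (0.67 + 0.11×9.8)×10⁻⁴ = 1.748×10⁻⁴ K⁻¹
Layer 4: α = (0.67 + 0.11×2)×10⁻⁴ = 0.89×10⁻⁴ K⁻¹
3.42×10⁻⁴ × 1.2 × 210 = 0.086184 m
2.43×10⁻⁴ × 0.35 × 830 = 0.0705915 m
1040–1400 m: 0.4 × 360 × 1.748×10⁻⁴ = 0.0251712 m
1400–2080 m: 680 × 0.64 × 0.89×10⁻⁴ = 0.0387328 m
Δh = 0.086184 + 0.0705915 + 0.0251712 + 0.0387328 = 0.2206795 m

22.1 cm of thermosteric rise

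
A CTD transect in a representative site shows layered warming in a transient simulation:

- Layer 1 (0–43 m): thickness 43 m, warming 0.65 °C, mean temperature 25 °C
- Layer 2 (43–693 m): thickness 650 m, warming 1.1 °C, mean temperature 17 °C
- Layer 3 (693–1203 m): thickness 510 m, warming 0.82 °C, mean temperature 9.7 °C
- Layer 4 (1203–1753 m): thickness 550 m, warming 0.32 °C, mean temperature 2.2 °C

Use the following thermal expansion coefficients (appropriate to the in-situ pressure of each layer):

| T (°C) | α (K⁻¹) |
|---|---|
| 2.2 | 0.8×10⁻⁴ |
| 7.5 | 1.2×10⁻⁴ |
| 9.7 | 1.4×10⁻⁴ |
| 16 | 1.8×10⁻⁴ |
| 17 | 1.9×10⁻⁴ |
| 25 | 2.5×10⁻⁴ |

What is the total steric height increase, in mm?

Δh ≈ 215 mm

Layer 1 at 25 °C → α = 2.5×10⁻⁴ K⁻¹
Layer 2 at 17 °C → α = 1.9×10⁻⁴ K⁻¹
Layer 3 at 9.7 °C → α = 1.4×10⁻⁴ K⁻¹
Layer 4 at 2.2 °C → α = 0.8×10⁻⁴ K⁻¹
Layer 1: 2.5×10⁻⁴ × 43 × 0.65 = 0.0069875 m
43–693 m: 1.1 × 1.9×10⁻⁴ × 650 = 0.13585 m
693–1203 m: 0.82 × 1.4×10⁻⁴ × 510 = 0.058548 m
0.8×10⁻⁴ × 0.32 × 550 = 0.01408 m
Δh = 0.0069875 + 0.13585 + 0.058548 + 0.01408 = 0.2154655 m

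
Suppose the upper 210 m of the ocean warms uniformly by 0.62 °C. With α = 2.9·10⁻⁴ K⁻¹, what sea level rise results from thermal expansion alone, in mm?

Δh = αΔT·H = 2.9×10⁻⁴ × 0.62 × 210 = 0.037758 m

Δh = 38 mm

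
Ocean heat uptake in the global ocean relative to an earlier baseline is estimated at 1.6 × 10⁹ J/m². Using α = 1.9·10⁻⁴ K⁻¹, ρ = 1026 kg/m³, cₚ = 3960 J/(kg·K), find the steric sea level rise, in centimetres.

Δh = αQ/(ρcₚ) = 1.9×10⁻⁴ × 1.6×10⁹ / (1026 × 3960) ≈ 0.074822 m

7.48 cm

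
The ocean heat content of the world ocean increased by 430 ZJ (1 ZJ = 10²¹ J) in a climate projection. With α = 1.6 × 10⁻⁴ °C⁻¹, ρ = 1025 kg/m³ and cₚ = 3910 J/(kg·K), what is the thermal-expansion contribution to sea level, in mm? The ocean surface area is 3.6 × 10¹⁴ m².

Per unit area: Q = 430×10²¹ / (3.6×10¹⁴) ≈ 1.194×10⁹ J/m²
Δh = αQ/(ρcₚ) = 1.6×10⁻⁴ × 1.194×10⁹ / (1025 × 3910) ≈ 0.047668 m

about 47.7 mm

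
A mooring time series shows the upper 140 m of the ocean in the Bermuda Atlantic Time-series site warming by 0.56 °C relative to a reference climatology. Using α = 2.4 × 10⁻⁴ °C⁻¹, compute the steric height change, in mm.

Δh = αΔT·H = 2.4×10⁻⁴ × 0.56 × 140 = 0.018816 m

18.8 mm of thermosteric rise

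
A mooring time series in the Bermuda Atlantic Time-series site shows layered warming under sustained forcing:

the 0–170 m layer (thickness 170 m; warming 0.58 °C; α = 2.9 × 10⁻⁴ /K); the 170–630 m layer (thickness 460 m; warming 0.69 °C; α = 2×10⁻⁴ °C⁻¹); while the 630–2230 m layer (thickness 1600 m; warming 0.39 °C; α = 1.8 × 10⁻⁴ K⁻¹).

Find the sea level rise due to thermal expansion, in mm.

about 200 mm

Layer 1: 0.58 × 2.9×10⁻⁴ × 170 = 0.028594 m
0.69 × 460 × 2×10⁻⁴ = 0.06348 m
1.8×10⁻⁴ × 1600 × 0.39 = 0.11232 m
Δh = 0.028594 + 0.06348 + 0.11232 = 0.204394 m ≈ 200 mm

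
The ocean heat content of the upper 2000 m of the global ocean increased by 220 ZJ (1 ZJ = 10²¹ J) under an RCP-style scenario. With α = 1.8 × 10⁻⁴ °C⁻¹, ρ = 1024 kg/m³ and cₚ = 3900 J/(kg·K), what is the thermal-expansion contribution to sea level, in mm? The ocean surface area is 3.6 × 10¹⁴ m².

about 27.5 mm

Per unit area: Q = 220×10²¹ / (3.6×10¹⁴) ≈ 6.111×10⁸ J/m²
Δh = αQ/(ρcₚ) = 1.8×10⁻⁴ × 6.111×10⁸ / (1024 × 3900) ≈ 0.027544 m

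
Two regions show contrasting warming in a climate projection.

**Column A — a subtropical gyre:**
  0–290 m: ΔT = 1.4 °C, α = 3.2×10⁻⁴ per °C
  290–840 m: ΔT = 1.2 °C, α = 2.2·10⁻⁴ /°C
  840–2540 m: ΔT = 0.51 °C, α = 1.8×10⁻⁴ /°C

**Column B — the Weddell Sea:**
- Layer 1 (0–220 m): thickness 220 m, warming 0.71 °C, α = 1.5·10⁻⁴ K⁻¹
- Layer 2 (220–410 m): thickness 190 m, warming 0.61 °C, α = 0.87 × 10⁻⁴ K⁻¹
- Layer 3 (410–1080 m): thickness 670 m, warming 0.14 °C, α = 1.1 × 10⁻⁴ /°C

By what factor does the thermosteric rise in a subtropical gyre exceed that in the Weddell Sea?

9.8

A 290 × 1.4 × 3.2×10⁻⁴ = 0.12992 m
A 1.2 × 550 × 2.2×10⁻⁴ = 0.14520 m
A Layer 3: 0.51 × 1.8×10⁻⁴ × 1700 = 0.15606 m
A total: 0.43118 m
B 1.5×10⁻⁴ × 220 × 0.71 = 0.02343 m
B Layer 2: 190 × 0.87×10⁻⁴ × 0.61 = 0.0100833 m
B 410–1080 m: 1.1×10⁻⁴ × 670 × 0.14 = 0.010318 m
B total: 0.0438313 m
Ratio: 0.43118 / 0.0438313 ≈ 9.837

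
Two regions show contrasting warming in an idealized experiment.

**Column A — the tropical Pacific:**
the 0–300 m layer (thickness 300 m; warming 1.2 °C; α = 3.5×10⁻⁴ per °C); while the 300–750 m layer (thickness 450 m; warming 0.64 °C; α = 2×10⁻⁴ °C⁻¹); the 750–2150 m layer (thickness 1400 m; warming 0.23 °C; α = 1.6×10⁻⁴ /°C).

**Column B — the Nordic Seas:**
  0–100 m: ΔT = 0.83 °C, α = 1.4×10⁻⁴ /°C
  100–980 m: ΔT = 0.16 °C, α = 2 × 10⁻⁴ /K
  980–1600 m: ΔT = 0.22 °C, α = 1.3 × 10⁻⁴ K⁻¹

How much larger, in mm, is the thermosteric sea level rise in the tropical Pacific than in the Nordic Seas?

A 300 × 3.5×10⁻⁴ × 1.2 = 0.12600 m
A 300–750 m: 0.64 × 450 × 2×10⁻⁴ = 0.05760 m
A 0.23 × 1400 × 1.6×10⁻⁴ = 0.05152 m
A total: 0.23512 m
B Layer 1: 0.83 × 1.4×10⁻⁴ × 100 = 0.01162 m
B 100–980 m: 0.16 × 880 × 2×10⁻⁴ = 0.02816 m
B Layer 3: 1.3×10⁻⁴ × 0.22 × 620 = 0.017732 m
B total: 0.057512 m
Difference: 0.23512 − 0.057512 = 0.177608 m

178 mm larger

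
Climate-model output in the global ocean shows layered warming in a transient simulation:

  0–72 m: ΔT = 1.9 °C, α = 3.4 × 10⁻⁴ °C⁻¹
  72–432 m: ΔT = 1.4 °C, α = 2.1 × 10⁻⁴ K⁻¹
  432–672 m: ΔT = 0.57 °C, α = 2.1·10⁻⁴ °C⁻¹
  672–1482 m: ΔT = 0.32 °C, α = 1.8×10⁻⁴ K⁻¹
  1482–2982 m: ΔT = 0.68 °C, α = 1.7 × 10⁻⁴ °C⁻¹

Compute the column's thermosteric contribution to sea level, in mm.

0–72 m: 72 × 3.4×10⁻⁴ × 1.9 = 0.046512 m
2.1×10⁻⁴ × 360 × 1.4 = 0.10584 m
0.57 × 240 × 2.1×10⁻⁴ = 0.028728 m
672–1482 m: 0.32 × 1.8×10⁻⁴ × 810 = 0.046656 m
1.7×10⁻⁴ × 1500 × 0.68 = 0.17340 m
Δh = 0.046512 + 0.10584 + 0.028728 + 0.046656 + 0.17340 = 0.401136 m ≈ 401 mm

Δh = 401 mm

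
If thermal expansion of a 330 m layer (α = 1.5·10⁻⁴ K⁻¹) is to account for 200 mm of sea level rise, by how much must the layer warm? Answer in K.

ΔT = Δh/(αH) = 0.2 / (1.5×10⁻⁴ × 330) ≈ 4.040 K

4.04 K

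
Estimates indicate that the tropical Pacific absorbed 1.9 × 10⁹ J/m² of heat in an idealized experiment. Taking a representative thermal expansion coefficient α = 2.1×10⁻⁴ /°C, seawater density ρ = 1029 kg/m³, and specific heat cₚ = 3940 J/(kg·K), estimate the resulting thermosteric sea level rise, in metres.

0.098 m of thermosteric rise

Δh = αQ/(ρcₚ) = 2.1×10⁻⁴ × 1.9×10⁹ / (1029 × 3940) ≈ 0.098415 m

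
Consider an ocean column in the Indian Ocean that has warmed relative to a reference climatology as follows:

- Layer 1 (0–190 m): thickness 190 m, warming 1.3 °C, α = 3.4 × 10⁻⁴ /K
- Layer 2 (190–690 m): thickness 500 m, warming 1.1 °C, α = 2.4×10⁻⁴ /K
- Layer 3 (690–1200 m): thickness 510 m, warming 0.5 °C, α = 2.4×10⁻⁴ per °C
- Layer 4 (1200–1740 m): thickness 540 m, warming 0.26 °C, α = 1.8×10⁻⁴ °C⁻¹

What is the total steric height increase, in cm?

30.2 cm of thermosteric rise

1.3 × 190 × 3.4×10⁻⁴ = 0.08398 m
500 × 1.1 × 2.4×10⁻⁴ = 0.13200 m
690–1200 m: 0.5 × 2.4×10⁻⁴ × 510 = 0.06120 m
1200–1740 m: 1.8×10⁻⁴ × 540 × 0.26 = 0.025272 m
Δh = 0.08398 + 0.13200 + 0.06120 + 0.025272 = 0.302452 m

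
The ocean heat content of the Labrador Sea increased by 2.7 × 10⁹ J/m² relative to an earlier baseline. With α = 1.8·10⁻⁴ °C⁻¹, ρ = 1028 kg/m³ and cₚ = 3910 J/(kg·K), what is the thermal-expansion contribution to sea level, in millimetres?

Δh = αQ/(ρcₚ) = 1.8×10⁻⁴ × 2.7×10⁹ / (1028 × 3910) ≈ 0.12091 m

121 mm of thermosteric rise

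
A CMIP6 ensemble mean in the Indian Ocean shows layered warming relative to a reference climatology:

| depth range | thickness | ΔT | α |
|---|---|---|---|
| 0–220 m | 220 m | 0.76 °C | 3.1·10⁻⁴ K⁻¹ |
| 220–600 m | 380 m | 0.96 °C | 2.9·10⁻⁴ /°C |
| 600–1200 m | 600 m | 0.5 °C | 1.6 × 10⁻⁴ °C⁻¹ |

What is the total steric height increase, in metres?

220 × 0.76 × 3.1×10⁻⁴ = 0.051832 m
220–600 m: 380 × 0.96 × 2.9×10⁻⁴ = 0.105792 m
Layer 3: 600 × 1.6×10⁻⁴ × 0.5 = 0.04800 m
Δh = 0.051832 + 0.105792 + 0.04800 = 0.205624 m

Δh ≈ 0.206 m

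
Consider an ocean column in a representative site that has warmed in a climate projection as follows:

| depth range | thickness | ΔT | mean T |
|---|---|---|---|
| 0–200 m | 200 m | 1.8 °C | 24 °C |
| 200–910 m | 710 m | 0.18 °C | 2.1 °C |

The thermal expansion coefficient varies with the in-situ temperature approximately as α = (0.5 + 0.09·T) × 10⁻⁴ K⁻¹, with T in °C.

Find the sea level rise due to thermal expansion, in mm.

105 mm of thermosteric rise

Layer 1: α = (0.5 + 0.09×24)×10⁻⁴ = 2.66×10⁻⁴ K⁻¹
Layer 2: α = (0.5 + 0.09×2.1)×10⁻⁴ = 0.689×10⁻⁴ K⁻¹
Layer 1: 200 × 2.66×10⁻⁴ × 1.8 = 0.09576 m
Layer 2: 710 × 0.689×10⁻⁴ × 0.18 = 0.00880542 m
Δh = 0.09576 + 0.00880542 = 0.10456542 m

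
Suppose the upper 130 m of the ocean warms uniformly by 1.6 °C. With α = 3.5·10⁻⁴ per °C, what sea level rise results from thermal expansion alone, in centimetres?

Δh = αΔT·H = 3.5×10⁻⁴ × 1.6 × 130 = 0.07280 m

7.28 cm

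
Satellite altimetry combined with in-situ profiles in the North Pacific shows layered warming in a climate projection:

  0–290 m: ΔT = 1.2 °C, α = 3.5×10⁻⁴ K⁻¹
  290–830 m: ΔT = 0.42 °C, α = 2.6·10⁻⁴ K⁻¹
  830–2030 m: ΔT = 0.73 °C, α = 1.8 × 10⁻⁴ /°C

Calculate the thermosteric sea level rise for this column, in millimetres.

Δh = 338 mm

3.5×10⁻⁴ × 290 × 1.2 = 0.12180 m
Layer 2: 2.6×10⁻⁴ × 540 × 0.42 = 0.058968 m
0.73 × 1200 × 1.8×10⁻⁴ = 0.15768 m
Δh = 0.12180 + 0.058968 + 0.15768 = 0.338448 m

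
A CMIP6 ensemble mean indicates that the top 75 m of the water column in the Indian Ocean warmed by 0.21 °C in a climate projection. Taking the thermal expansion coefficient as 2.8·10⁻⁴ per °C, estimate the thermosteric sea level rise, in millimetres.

Δh = αΔT·H = 2.8×10⁻⁴ × 0.21 × 75 = 0.00441 m

Δh ≈ 4.4 mm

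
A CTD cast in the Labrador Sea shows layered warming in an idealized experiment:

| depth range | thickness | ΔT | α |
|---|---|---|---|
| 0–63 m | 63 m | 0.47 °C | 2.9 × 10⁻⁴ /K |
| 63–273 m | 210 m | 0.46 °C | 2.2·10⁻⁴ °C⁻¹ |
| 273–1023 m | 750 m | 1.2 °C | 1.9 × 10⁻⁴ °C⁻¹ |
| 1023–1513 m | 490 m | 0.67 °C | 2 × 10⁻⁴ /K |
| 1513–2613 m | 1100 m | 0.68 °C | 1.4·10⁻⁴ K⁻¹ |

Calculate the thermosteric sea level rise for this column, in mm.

Δh = 370 mm

Layer 1: 2.9×10⁻⁴ × 0.47 × 63 = 0.0085869 m
63–273 m: 0.46 × 210 × 2.2×10⁻⁴ = 0.021252 m
Layer 3: 1.9×10⁻⁴ × 1.2 × 750 = 0.17100 m
Layer 4: 490 × 0.67 × 2×10⁻⁴ = 0.06566 m
1513–2613 m: 1.4×10⁻⁴ × 1100 × 0.68 = 0.10472 m
Δh = 0.0085869 + 0.021252 + 0.17100 + 0.06566 + 0.10472 = 0.3712189 m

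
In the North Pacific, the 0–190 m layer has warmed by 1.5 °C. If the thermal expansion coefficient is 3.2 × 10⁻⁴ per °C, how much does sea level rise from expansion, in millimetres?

91.2 mm

Δh = αΔT·H = 3.2×10⁻⁴ × 1.5 × 190 = 0.09120 m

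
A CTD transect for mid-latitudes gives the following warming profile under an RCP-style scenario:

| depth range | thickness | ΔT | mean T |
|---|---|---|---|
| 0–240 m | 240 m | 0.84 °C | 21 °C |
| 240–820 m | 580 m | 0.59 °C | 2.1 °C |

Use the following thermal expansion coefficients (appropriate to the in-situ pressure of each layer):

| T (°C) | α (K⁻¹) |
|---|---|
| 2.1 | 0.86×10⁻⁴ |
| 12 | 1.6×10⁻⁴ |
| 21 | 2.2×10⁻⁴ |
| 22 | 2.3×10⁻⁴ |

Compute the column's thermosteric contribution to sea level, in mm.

Layer 1 at 21 °C → α = 2.2×10⁻⁴ K⁻¹
Layer 2 at 2.1 °C → α = 0.86×10⁻⁴ K⁻¹
0–240 m: 2.2×10⁻⁴ × 240 × 0.84 = 0.044352 m
240–820 m: 0.86×10⁻⁴ × 580 × 0.59 = 0.0294292 m
Δh = 0.044352 + 0.0294292 = 0.0737812 m ≈ 74 mm

Δh = 74 mm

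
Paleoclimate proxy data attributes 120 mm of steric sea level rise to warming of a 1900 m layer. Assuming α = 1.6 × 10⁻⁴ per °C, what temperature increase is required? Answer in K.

0.39 K

ΔT = Δh/(αH) = 0.12 / (1.6×10⁻⁴ × 1900) ≈ 0.3947 K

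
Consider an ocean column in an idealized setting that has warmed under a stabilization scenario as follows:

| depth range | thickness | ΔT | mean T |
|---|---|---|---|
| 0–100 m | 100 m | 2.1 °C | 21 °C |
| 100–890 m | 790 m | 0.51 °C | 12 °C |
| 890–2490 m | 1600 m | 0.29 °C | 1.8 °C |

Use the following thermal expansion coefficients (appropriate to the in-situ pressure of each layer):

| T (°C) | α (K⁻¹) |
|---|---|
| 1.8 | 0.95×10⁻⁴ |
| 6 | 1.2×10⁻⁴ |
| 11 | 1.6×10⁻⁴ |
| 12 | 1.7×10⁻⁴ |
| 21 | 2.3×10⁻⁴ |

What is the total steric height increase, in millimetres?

Δh = 161 mm

Layer 1 at 21 °C → α = 2.3×10⁻⁴ K⁻¹
Layer 2 at 12 °C → α = 1.7×10⁻⁴ K⁻¹
Layer 3 at 1.8 °C → α = 0.95×10⁻⁴ K⁻¹
0–100 m: 2.3×10⁻⁴ × 2.1 × 100 = 0.04830 m
790 × 0.51 × 1.7×10⁻⁴ = 0.068493 m
0.29 × 0.95×10⁻⁴ × 1600 = 0.04408 m
Δh = 0.04830 + 0.068493 + 0.04408 = 0.160873 m ≈ 161 mm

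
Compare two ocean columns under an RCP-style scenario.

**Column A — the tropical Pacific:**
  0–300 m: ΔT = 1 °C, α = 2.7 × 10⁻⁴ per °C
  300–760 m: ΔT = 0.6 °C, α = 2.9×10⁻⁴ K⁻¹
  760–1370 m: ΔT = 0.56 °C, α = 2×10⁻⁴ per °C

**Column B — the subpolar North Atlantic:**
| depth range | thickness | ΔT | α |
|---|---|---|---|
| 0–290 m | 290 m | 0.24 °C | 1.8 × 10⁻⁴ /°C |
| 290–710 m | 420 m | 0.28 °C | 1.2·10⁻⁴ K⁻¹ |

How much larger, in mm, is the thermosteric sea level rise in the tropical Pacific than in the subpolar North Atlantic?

A 0–300 m: 300 × 2.7×10⁻⁴ × 1 = 0.08100 m
A 0.6 × 2.9×10⁻⁴ × 460 = 0.08004 m
A 0.56 × 2×10⁻⁴ × 610 = 0.06832 m
A total: 0.22936 m
B 290 × 1.8×10⁻⁴ × 0.24 = 0.012528 m
B 0.28 × 420 × 1.2×10⁻⁴ = 0.014112 m
B total: 0.02664 m
Difference: 0.22936 − 0.02664 = 0.20272 m

Δh_A − Δh_B ≈ 200 mm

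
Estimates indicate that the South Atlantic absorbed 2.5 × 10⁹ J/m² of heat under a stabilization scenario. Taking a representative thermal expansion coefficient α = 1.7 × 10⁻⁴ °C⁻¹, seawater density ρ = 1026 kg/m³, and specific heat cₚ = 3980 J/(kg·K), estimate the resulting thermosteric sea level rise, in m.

about 0.104 m

Δh = αQ/(ρcₚ) = 1.7×10⁻⁴ × 2.5×10⁹ / (1026 × 3980) ≈ 0.10408 m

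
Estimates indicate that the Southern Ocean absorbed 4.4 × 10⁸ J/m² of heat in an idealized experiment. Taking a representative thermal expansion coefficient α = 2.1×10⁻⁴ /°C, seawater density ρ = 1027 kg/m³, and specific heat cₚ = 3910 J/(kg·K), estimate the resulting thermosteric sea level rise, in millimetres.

Δh = αQ/(ρcₚ) = 2.1×10⁻⁴ × 4.4×10⁸ / (1027 × 3910) ≈ 0.02301 m

about 23.0 mm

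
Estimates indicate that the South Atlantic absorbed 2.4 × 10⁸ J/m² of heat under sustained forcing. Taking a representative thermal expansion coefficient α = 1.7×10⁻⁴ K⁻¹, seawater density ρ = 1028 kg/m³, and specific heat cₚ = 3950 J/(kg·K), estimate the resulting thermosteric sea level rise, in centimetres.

Δh = αQ/(ρcₚ) = 1.7×10⁻⁴ × 2.4×10⁸ / (1028 × 3950) ≈ 0.010048 m

1.00 cm of thermosteric rise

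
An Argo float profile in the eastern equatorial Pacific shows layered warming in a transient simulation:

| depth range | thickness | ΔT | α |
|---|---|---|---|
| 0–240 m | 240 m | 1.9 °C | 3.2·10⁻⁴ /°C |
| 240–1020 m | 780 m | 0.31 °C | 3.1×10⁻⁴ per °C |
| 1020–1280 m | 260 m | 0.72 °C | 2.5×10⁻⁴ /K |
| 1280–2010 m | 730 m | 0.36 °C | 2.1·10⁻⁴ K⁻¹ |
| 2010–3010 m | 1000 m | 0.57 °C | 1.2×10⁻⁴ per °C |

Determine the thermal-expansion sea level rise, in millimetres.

Δh ≈ 390 mm

3.2×10⁻⁴ × 240 × 1.9 = 0.14592 m
780 × 0.31 × 3.1×10⁻⁴ = 0.074958 m
2.5×10⁻⁴ × 0.72 × 260 = 0.04680 m
0.36 × 2.1×10⁻⁴ × 730 = 0.055188 m
2010–3010 m: 0.57 × 1000 × 1.2×10⁻⁴ = 0.06840 m
Δh = 0.14592 + 0.074958 + 0.04680 + 0.055188 + 0.06840 = 0.391266 m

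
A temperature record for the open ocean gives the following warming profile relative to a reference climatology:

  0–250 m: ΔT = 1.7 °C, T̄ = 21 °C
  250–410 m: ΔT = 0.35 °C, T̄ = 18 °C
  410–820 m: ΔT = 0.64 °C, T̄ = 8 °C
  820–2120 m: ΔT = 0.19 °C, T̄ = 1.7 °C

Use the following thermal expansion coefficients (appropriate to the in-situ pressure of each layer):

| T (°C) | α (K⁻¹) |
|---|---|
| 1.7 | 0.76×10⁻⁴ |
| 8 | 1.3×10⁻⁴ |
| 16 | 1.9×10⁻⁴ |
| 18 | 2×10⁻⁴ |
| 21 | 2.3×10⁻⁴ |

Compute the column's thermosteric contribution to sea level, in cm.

Layer 1 at 21 °C → α = 2.3×10⁻⁴ K⁻¹
Layer 2 at 18 °C → α = 2×10⁻⁴ K⁻¹
Layer 3 at 8 °C → α = 1.3×10⁻⁴ K⁻¹
Layer 4 at 1.7 °C → α = 0.76×10⁻⁴ K⁻¹
1.7 × 2.3×10⁻⁴ × 250 = 0.09775 m
0.35 × 2×10⁻⁴ × 160 = 0.01120 m
Layer 3: 0.64 × 1.3×10⁻⁴ × 410 = 0.034112 m
820–2120 m: 0.19 × 0.76×10⁻⁴ × 1300 = 0.018772 m
Δh = 0.09775 + 0.01120 + 0.034112 + 0.018772 = 0.161834 m ≈ 16.2 cm

16.2 cm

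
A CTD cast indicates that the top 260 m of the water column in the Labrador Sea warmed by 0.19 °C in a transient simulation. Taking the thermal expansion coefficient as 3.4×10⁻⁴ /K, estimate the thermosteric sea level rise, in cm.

Δh = αΔT·H = 3.4×10⁻⁴ × 0.19 × 260 = 0.016796 m

1.68 cm of thermosteric rise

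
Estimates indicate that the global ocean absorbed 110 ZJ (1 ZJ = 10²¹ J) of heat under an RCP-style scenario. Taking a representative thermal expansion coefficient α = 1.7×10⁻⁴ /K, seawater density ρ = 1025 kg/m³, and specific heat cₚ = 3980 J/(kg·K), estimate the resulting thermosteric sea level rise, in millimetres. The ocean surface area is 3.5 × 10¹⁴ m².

Δh ≈ 13.1 mm

Per unit area: Q = 110×10²¹ / (3.5×10¹⁴) ≈ 3.143×10⁸ J/m²
Δh = αQ/(ρcₚ) = 1.7×10⁻⁴ × 3.143×10⁸ / (1025 × 3980) ≈ 0.013097 m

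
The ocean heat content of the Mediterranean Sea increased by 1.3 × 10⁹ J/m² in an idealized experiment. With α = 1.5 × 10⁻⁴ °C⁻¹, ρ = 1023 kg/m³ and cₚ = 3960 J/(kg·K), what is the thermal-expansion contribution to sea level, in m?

Δh ≈ 0.0481 m

Δh = αQ/(ρcₚ) = 1.5×10⁻⁴ × 1.3×10⁹ / (1023 × 3960) ≈ 0.048135 m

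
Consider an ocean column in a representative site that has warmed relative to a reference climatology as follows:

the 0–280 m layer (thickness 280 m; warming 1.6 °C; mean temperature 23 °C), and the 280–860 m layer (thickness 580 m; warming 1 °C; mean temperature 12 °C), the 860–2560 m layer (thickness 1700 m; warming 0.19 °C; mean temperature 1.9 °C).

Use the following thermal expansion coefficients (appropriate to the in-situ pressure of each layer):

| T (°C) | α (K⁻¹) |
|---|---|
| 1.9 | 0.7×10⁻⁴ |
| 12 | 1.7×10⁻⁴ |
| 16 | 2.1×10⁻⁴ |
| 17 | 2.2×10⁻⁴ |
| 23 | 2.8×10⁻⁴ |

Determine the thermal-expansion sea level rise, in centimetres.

Layer 1 at 23 °C → α = 2.8×10⁻⁴ K⁻¹
Layer 2 at 12 °C → α = 1.7×10⁻⁴ K⁻¹
Layer 3 at 1.9 °C → α = 0.7×10⁻⁴ K⁻¹
0–280 m: 280 × 1.6 × 2.8×10⁻⁴ = 0.12544 m
280–860 m: 1.7×10⁻⁴ × 580 × 1 = 0.09860 m
0.19 × 1700 × 0.7×10⁻⁴ = 0.02261 m
Δh = 0.12544 + 0.09860 + 0.02261 = 0.24665 m ≈ 25 cm

25 cm of thermosteric rise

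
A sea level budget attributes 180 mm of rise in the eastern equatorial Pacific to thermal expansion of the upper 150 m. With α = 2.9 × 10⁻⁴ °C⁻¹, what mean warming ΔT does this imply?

4.14 K

ΔT = Δh/(αH) = 0.18 / (2.9×10⁻⁴ × 150) ≈ 4.138 K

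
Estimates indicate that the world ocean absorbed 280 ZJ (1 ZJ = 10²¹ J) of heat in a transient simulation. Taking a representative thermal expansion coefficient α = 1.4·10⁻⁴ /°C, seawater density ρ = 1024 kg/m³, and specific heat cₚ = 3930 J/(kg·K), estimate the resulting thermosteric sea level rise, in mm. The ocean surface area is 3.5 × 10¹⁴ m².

Per unit area: Q = 280×10²¹ / (3.5×10¹⁴) = 8×10⁸ J/m²
Δh = αQ/(ρcₚ) = 1.4×10⁻⁴ × 8×10⁸ / (1024 × 3930) ≈ 0.027831 m

about 28 mm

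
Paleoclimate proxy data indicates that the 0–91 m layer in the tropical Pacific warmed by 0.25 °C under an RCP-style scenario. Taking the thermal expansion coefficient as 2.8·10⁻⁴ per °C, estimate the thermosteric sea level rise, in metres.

0.00637 m

Δh = αΔT·H = 2.8×10⁻⁴ × 0.25 × 91 = 0.00637 m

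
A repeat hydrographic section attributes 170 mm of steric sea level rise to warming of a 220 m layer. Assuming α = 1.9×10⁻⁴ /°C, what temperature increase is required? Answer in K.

4.07 K

ΔT = Δh/(αH) = 0.17 / (1.9×10⁻⁴ × 220) ≈ 4.067 K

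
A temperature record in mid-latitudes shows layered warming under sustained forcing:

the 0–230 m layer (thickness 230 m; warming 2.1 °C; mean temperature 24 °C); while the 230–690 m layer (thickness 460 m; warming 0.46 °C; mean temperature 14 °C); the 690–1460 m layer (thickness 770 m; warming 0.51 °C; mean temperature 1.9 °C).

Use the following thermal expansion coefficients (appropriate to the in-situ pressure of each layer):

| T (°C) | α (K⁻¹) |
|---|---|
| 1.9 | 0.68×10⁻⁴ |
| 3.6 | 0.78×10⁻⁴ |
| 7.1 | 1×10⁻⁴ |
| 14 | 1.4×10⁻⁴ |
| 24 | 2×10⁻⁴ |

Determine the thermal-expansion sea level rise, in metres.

Layer 1 at 24 °C → α = 2×10⁻⁴ K⁻¹
Layer 2 at 14 °C → α = 1.4×10⁻⁴ K⁻¹
Layer 3 at 1.9 °C → α = 0.68×10⁻⁴ K⁻¹
Layer 1: 230 × 2.1 × 2×10⁻⁴ = 0.09660 m
230–690 m: 1.4×10⁻⁴ × 460 × 0.46 = 0.029624 m
690–1460 m: 0.51 × 770 × 0.68×10⁻⁴ = 0.0267036 m
Δh = 0.09660 + 0.029624 + 0.0267036 = 0.1529276 m

Δh ≈ 0.153 m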